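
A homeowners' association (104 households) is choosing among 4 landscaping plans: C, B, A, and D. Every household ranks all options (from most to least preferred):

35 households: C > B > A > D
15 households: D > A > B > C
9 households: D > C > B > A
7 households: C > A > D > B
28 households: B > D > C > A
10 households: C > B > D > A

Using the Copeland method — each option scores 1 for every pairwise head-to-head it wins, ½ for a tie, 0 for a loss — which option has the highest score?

C: beats B and A; ties D → score 2.5.
B: beats A and D; loses to C → score 2.
A: loses to C, B, and D → score 0.
D: beats A; ties C; loses to B → score 1.5.
C has the best pairwise record.

C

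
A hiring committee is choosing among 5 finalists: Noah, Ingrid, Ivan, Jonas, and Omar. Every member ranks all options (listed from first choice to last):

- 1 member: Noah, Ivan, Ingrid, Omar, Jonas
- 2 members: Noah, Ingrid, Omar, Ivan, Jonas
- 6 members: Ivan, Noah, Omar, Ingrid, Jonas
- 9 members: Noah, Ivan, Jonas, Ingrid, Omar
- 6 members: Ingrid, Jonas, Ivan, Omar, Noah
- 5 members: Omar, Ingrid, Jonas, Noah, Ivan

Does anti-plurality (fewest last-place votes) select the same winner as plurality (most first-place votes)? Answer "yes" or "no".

no

Anti-plurality — last-place votes: Noah 6, Ingrid 0, Ivan 5, Jonas 9, Omar 9. Winner: Ingrid.
Plurality — first-place votes: Noah 12, Ingrid 6, Ivan 6, Jonas 0, Omar 5. Winner: Noah.
The two methods disagree.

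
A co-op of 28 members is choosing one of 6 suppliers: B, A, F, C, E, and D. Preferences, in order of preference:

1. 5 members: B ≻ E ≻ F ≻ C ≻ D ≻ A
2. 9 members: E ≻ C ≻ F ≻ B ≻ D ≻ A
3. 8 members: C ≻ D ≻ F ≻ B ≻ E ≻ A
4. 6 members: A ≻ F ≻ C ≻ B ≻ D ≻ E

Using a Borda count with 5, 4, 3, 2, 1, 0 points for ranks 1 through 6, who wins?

B: 5·5 + 9·2 + 8·2 + 6·2 = 71
A: 5·0 + 9·0 + 8·0 + 6·5 = 30
F: 5·3 + 9·3 + 8·3 + 6·4 = 90
C: 5·2 + 9·4 + 8·5 + 6·3 = 104
E: 5·4 + 9·5 + 8·1 + 6·0 = 73
D: 5·1 + 9·1 + 8·4 + 6·1 = 52
C has the highest Borda score (104).

C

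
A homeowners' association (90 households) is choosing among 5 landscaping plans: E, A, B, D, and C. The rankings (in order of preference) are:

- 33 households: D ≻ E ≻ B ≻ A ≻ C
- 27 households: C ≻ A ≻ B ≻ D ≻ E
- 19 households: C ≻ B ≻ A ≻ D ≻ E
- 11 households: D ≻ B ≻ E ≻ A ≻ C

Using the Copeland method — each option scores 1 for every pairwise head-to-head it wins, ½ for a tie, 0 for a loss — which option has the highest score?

C

E: loses to A, B, D, and C → score 0.
A: beats E and D; loses to B and C → score 2.
B: beats E, A, and D; loses to C → score 3.
D: beats E; loses to A, B, and C → score 1.
C: beats E, A, B, and D → score 4.
C has the best pairwise record.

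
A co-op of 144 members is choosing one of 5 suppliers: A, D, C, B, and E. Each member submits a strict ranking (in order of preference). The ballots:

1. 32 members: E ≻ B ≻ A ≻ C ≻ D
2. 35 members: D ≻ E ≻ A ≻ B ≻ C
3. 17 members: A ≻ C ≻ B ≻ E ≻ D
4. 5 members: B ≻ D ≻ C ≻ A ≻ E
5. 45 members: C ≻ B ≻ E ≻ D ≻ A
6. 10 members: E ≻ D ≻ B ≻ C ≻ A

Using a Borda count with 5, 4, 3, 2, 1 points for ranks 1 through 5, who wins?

A: 32·3 + 35·3 + 17·5 + 5·2 + 45·1 + 10·1 = 351
D: 32·1 + 35·5 + 17·1 + 5·4 + 45·2 + 10·4 = 374
C: 32·2 + 35·1 + 17·4 + 5·3 + 45·5 + 10·2 = 427
B: 32·4 + 35·2 + 17·3 + 5·5 + 45·4 + 10·3 = 484
E: 32·5 + 35·4 + 17·2 + 5·1 + 45·3 + 10·5 = 524
E has the highest Borda score (524).

E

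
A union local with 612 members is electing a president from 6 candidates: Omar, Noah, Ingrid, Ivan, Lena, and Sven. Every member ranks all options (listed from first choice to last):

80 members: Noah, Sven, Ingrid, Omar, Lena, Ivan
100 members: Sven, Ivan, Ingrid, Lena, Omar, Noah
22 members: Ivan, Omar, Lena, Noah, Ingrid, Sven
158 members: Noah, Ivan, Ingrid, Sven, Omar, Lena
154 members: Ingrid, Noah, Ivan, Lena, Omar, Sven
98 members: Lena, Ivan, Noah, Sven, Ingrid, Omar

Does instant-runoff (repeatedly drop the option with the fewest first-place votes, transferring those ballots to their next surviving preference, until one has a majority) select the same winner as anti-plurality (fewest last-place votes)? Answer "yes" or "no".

no

Instant-runoff — R1 Omar 0, Noah 238, Ingrid 154, Ivan 22, Lena 98, Sven 100 (Omar out); R2 Noah 238, Ingrid 154, Ivan 22, Lena 98, Sven 100 (Ivan out); R3 Noah 238, Ingrid 154, Lena 120, Sven 100 (Sven out); R4 Noah 238, Ingrid 254, Lena 120 (Lena out); R5 Noah 358, Ingrid 254 (Noah winner). Winner: Noah.
Anti-plurality — last-place votes: Omar 98, Noah 100, Ingrid 0, Ivan 80, Lena 158, Sven 176. Winner: Ingrid.
The two methods disagree.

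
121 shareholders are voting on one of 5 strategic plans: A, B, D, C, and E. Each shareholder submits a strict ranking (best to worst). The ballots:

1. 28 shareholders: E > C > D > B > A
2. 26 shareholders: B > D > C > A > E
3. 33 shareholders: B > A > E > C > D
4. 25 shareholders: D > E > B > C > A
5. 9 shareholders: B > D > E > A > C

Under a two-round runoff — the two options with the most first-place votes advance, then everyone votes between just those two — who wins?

B

Round 1 first-place votes: A 0, B 68, D 25, C 0, E 28.
B and E advance.
Runoff: B is preferred to E by 68 voters; E by 53.
B wins the runoff.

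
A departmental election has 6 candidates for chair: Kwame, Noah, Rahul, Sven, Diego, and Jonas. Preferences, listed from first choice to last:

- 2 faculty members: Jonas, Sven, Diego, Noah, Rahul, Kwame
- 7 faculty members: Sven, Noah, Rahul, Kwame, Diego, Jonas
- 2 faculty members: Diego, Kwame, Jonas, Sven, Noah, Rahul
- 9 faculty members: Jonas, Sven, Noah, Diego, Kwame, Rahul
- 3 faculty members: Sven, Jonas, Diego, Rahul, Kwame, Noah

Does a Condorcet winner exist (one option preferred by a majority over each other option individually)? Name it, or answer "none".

Jonas

Jonas vs Kwame: 14–9 for Jonas.
Jonas vs Noah: 16–7 for Jonas.
Jonas vs Rahul: 16–7 for Jonas.
Jonas vs Sven: 13–10 for Jonas.
Jonas vs Diego: 14–9 for Jonas.
Jonas beats every other option head-to-head.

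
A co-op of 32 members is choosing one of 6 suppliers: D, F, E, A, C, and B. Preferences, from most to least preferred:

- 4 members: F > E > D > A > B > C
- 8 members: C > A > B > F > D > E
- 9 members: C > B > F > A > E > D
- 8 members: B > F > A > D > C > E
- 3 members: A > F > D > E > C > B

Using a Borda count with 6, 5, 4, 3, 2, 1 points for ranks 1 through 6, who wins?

F

D: 4·4 + 8·2 + 9·1 + 8·3 + 3·4 = 77
F: 4·6 + 8·3 + 9·4 + 8·5 + 3·5 = 139
E: 4·5 + 8·1 + 9·2 + 8·1 + 3·3 = 63
A: 4·3 + 8·5 + 9·3 + 8·4 + 3·6 = 129
C: 4·1 + 8·6 + 9·6 + 8·2 + 3·2 = 128
B: 4·2 + 8·4 + 9·5 + 8·6 + 3·1 = 136
F has the highest Borda score (139).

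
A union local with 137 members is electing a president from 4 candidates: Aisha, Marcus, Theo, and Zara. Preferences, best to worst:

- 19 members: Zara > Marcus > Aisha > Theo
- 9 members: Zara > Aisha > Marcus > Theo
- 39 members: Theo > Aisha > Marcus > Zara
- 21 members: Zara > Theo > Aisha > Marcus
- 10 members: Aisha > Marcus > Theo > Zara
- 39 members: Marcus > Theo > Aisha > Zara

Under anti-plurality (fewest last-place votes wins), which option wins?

Last-place votes: Aisha 0, Marcus 21, Theo 28, Zara 88.
Aisha is ranked last by the fewest voters, so Aisha wins.

Aisha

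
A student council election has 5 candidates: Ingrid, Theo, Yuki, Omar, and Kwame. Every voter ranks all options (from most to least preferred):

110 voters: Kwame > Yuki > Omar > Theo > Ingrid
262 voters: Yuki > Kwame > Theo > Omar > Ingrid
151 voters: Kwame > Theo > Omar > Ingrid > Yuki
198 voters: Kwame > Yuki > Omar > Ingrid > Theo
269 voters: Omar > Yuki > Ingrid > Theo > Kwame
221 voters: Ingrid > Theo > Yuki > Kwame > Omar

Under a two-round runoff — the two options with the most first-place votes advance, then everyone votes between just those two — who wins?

Round 1 first-place votes: Ingrid 221, Theo 0, Yuki 262, Omar 269, Kwame 459.
Kwame and Omar advance.
Runoff: Kwame is preferred to Omar by 942 voters; Omar by 269.
Kwame wins the runoff.

Kwame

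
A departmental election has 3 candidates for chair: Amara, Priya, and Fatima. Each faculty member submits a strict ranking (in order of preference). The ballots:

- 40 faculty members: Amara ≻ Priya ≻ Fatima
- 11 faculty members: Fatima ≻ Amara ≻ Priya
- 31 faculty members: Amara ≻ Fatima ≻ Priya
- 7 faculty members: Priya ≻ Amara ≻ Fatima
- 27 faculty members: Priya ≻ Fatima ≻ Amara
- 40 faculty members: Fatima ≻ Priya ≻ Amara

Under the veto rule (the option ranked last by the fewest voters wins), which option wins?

Last-place votes: Amara 67, Priya 42, Fatima 47.
Priya is ranked last by the fewest voters, so Priya wins.

Priya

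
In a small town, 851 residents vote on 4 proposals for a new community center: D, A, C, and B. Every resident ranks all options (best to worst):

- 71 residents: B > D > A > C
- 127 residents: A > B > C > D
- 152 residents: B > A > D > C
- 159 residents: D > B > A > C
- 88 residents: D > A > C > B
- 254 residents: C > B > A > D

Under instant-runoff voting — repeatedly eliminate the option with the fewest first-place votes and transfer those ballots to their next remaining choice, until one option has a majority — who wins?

B

Round 1: D 247, A 127, C 254, B 223. Eliminate A.
Round 2: D 247, C 254, B 350. Eliminate D.
Round 3: C 342, B 509. B has a majority.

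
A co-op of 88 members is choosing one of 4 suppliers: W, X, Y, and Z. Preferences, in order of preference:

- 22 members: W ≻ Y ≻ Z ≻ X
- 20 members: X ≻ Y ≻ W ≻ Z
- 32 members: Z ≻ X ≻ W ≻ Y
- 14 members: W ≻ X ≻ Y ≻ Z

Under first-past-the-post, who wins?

W

First-place votes: W 36, X 20, Y 0, Z 32.
W has the most first-place votes.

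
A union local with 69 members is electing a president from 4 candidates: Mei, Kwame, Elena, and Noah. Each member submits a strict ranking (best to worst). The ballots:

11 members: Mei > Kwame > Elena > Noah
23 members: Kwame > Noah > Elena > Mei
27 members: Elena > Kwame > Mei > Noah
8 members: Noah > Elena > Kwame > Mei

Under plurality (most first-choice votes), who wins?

Elena

First-place votes: Mei 11, Kwame 23, Elena 27, Noah 8.
Elena has the most first-place votes.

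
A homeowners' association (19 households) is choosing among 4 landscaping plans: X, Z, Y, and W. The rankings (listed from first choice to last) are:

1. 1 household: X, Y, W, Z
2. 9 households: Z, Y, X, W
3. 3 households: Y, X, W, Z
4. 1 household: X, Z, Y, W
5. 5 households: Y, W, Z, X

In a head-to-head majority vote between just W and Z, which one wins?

Z

Voters preferring W to Z: 9; preferring Z to W: 10.
Z wins the head-to-head.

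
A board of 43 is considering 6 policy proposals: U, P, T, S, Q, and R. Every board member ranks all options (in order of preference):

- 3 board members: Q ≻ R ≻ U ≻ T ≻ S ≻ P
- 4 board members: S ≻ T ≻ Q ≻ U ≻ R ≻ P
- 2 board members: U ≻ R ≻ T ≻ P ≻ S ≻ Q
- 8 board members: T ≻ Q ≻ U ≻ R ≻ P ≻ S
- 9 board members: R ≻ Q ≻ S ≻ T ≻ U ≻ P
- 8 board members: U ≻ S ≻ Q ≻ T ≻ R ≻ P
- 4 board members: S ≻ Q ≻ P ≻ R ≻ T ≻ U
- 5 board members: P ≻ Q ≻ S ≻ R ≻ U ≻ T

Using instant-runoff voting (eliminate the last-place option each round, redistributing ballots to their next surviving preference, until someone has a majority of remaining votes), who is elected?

S

Round 1: U 10, P 5, T 8, S 8, Q 3, R 9. Eliminate Q.
Round 2: U 10, P 5, T 8, S 8, R 12. Eliminate P.
Round 3: U 10, T 8, S 13, R 12. Eliminate T.
Round 4: U 18, S 13, R 12. Eliminate R.
Round 5: U 21, S 22. S has a majority.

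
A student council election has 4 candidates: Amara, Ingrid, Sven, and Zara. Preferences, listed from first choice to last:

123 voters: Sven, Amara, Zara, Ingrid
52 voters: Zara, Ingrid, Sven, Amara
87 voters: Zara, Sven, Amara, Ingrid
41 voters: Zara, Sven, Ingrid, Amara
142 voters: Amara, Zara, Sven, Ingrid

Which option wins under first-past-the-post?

First-place votes: Amara 142, Ingrid 0, Sven 123, Zara 180.
Zara has the most first-place votes.

Zara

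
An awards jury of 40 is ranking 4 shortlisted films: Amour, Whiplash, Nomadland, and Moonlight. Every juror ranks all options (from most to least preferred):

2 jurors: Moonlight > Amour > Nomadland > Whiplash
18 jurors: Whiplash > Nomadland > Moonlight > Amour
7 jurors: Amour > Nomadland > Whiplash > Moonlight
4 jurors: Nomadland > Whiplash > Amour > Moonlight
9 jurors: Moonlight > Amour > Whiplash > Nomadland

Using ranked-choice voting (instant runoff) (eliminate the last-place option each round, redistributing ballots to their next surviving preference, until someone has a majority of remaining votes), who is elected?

Whiplash

Round 1: Amour 7, Whiplash 18, Nomadland 4, Moonlight 11. Eliminate Nomadland.
Round 2: Amour 7, Whiplash 22, Moonlight 11. Whiplash has a majority.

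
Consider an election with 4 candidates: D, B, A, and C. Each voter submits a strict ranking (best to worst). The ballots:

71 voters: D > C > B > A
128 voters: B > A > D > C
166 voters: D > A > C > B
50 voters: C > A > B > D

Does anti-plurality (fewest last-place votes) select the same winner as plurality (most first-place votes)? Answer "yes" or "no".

Anti-plurality — last-place votes: D 50, B 166, A 71, C 128. Winner: D.
Plurality — first-place votes: D 237, B 128, A 0, C 50. Winner: D.
The two methods agree.

yes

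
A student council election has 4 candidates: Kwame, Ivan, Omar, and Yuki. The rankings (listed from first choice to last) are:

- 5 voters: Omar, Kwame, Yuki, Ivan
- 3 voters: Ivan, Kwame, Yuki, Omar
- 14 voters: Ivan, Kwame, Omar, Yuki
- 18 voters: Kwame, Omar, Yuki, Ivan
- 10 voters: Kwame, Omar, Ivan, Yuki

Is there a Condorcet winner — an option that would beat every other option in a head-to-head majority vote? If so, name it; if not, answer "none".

Kwame vs Ivan: 33–17 for Kwame.
Kwame vs Omar: 45–5 for Kwame.
Kwame vs Yuki: 50–0 for Kwame.
Kwame beats every other option head-to-head.

Kwame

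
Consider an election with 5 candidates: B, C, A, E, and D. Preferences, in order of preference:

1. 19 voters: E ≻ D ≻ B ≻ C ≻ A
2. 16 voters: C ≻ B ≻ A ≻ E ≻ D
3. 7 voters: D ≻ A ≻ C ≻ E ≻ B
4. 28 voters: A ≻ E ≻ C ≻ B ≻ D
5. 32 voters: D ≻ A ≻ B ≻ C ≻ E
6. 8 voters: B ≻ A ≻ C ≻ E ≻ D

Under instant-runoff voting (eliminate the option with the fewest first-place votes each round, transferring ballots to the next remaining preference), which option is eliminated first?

B

Round 1: B 8, C 16, A 28, E 19, D 39. Eliminate B.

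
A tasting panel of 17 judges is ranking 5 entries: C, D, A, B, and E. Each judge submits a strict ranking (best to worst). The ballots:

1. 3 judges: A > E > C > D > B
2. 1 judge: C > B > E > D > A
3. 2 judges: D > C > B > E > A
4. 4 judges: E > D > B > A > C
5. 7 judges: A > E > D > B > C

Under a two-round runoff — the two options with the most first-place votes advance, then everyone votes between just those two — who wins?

Round 1 first-place votes: C 1, D 2, A 10, B 0, E 4.
A and E advance.
Runoff: A is preferred to E by 10 voters; E by 7.
A wins the runoff.

A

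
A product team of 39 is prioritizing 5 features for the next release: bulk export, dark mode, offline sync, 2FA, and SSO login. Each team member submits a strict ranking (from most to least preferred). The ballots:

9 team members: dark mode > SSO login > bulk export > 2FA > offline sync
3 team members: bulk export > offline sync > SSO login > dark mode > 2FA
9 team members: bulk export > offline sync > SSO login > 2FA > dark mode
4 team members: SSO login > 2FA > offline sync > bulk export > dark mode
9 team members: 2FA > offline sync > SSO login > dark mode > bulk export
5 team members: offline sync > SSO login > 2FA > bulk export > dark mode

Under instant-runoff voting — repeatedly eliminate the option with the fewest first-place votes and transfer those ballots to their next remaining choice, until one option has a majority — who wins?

bulk export

Round 1: bulk export 12, dark mode 9, offline sync 5, 2FA 9, SSO login 4. Eliminate SSO login.
Round 2: bulk export 12, dark mode 9, offline sync 5, 2FA 13. Eliminate offline sync.
Round 3: bulk export 12, dark mode 9, 2FA 18. Eliminate dark mode.
Round 4: bulk export 21, 2FA 18. Bulk export has a majority.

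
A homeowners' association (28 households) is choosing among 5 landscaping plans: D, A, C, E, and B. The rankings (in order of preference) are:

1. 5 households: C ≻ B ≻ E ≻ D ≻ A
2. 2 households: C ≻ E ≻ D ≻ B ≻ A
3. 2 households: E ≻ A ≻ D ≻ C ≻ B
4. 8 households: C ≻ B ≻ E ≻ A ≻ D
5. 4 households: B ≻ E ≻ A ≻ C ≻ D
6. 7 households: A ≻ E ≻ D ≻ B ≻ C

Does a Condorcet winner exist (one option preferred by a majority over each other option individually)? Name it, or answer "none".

C vs D: 19–9 for C.
C vs A: 15–13 for C.
C vs E: 15–13 for C.
C vs B: 17–11 for C.
C beats every other option head-to-head.

C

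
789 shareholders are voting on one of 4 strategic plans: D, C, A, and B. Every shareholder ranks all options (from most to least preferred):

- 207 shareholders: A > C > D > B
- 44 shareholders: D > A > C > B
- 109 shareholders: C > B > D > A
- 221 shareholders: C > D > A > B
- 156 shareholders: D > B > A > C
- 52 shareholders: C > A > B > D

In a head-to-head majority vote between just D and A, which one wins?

D

Voters preferring D to A: 530; preferring A to D: 259.
D wins the head-to-head.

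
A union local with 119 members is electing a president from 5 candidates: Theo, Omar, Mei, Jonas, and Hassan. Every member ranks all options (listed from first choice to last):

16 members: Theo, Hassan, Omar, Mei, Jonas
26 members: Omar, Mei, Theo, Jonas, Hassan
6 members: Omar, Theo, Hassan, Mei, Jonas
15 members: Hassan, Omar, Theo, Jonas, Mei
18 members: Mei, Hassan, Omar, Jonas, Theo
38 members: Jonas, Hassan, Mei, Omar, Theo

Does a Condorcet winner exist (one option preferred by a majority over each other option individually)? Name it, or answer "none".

Checking pairwise contests:
Omar beats Theo 103–16.
Hassan beats Omar 87–32.
Omar beats Mei 63–56.
Theo beats Jonas 63–56.
Jonas beats Hassan 64–55.
Every option loses at least one head-to-head, so there is no Condorcet winner.

none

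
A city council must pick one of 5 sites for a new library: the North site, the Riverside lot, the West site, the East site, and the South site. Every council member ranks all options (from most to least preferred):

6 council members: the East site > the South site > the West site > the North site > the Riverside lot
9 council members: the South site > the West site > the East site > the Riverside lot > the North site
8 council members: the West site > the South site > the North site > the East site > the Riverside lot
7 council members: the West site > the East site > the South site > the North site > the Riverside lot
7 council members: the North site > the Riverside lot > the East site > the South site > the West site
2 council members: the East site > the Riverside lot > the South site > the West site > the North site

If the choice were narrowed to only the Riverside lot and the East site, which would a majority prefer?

the East site

Voters preferring the Riverside lot to the East site: 7; preferring the East site to the Riverside lot: 32.
the East site wins the head-to-head.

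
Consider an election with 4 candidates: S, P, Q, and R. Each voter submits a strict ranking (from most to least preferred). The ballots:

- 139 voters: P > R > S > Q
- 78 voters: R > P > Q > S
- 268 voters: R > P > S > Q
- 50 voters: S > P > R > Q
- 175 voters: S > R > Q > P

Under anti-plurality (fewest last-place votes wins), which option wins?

R

Last-place votes: S 78, P 175, Q 457, R 0.
R is ranked last by the fewest voters, so R wins.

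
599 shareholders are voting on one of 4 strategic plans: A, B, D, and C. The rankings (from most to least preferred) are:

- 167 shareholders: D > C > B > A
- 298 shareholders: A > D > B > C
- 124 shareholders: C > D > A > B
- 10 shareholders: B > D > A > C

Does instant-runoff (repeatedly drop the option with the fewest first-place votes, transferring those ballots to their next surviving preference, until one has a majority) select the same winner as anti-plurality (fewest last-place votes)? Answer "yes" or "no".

Instant-runoff — R1 A 298, B 10, D 167, C 124 (B out); R2 A 298, D 177, C 124 (C out); R3 A 298, D 301 (D winner). Winner: D.
Anti-plurality — last-place votes: A 167, B 124, D 0, C 308. Winner: D.
The two methods agree.

yes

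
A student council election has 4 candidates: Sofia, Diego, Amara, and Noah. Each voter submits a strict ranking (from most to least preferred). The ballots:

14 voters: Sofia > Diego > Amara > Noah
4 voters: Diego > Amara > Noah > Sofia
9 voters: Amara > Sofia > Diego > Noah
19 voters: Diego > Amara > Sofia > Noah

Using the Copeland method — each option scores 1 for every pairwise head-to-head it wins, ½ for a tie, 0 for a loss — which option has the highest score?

Diego

Sofia: beats Noah; ties Diego; loses to Amara → score 1.5.
Diego: beats Amara and Noah; ties Sofia → score 2.5.
Amara: beats Sofia and Noah; loses to Diego → score 2.
Noah: loses to Sofia, Diego, and Amara → score 0.
Diego has the best pairwise record.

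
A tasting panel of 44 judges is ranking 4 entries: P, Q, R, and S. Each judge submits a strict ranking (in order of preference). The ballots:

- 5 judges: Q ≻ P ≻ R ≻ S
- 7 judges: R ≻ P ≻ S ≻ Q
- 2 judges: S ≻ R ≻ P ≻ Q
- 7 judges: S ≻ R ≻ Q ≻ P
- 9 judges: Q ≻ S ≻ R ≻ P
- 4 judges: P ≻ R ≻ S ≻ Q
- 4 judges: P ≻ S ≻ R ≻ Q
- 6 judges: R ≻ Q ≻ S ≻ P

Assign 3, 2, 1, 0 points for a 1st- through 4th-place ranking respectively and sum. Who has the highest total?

P: 5·2 + 7·2 + 2·1 + 7·0 + 9·0 + 4·3 + 4·3 + 6·0 = 50
Q: 5·3 + 7·0 + 2·0 + 7·1 + 9·3 + 4·0 + 4·0 + 6·2 = 61
R: 5·1 + 7·3 + 2·2 + 7·2 + 9·1 + 4·2 + 4·1 + 6·3 = 83
S: 5·0 + 7·1 + 2·3 + 7·3 + 9·2 + 4·1 + 4·2 + 6·1 = 70
R has the highest Borda score (83).

R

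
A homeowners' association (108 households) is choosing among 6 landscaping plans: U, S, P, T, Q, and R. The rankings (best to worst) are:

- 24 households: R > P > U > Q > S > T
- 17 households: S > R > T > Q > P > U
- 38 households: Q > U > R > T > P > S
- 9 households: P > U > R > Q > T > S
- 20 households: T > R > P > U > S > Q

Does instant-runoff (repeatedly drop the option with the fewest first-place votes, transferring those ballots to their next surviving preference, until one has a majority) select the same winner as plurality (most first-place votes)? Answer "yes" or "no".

Instant-runoff — R1 U 0, S 17, P 9, T 20, Q 38, R 24 (U out); R2 S 17, P 9, T 20, Q 38, R 24 (P out); R3 S 17, T 20, Q 38, R 33 (S out); R4 T 20, Q 38, R 50 (T out); R5 Q 38, R 70 (R winner). Winner: R.
Plurality — first-place votes: U 0, S 17, P 9, T 20, Q 38, R 24. Winner: Q.
The two methods disagree.

no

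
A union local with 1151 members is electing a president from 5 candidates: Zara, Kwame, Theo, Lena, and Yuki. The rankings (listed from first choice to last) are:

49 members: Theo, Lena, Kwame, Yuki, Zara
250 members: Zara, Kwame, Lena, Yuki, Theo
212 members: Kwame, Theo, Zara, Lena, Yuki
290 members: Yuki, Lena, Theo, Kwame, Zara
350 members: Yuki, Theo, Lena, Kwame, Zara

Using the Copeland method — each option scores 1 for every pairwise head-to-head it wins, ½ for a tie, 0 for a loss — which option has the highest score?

Yuki

Zara: loses to Kwame, Theo, Lena, and Yuki → score 0.
Kwame: beats Zara; loses to Theo, Lena, and Yuki → score 1.
Theo: beats Zara, Kwame, and Lena; loses to Yuki → score 3.
Lena: beats Zara and Kwame; loses to Theo and Yuki → score 2.
Yuki: beats Zara, Kwame, Theo, and Lena → score 4.
Yuki has the best pairwise record.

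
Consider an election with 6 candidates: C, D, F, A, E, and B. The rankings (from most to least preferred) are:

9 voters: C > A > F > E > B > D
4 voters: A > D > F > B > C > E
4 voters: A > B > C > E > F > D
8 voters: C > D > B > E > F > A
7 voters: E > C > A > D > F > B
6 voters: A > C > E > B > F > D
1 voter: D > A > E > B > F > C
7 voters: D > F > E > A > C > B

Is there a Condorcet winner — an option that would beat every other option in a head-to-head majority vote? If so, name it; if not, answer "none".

C

C vs D: 34–12 for C.
C vs F: 34–12 for C.
C vs A: 24–22 for C.
C vs E: 31–15 for C.
C vs B: 37–9 for C.
C beats every other option head-to-head.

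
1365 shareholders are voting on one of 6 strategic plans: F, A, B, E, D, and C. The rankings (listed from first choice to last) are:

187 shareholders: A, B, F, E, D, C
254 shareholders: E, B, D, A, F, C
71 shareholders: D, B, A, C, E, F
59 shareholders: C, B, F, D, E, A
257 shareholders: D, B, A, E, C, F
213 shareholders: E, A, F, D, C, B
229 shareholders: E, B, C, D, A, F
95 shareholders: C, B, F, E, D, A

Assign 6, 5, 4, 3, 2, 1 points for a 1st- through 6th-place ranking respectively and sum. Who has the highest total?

F: 187·4 + 254·2 + 71·1 + 59·4 + 257·1 + 213·4 + 229·1 + 95·4 = 3281
A: 187·6 + 254·3 + 71·4 + 59·1 + 257·4 + 213·5 + 229·2 + 95·1 = 4873
B: 187·5 + 254·5 + 71·5 + 59·5 + 257·5 + 213·1 + 229·5 + 95·5 = 5973
E: 187·3 + 254·6 + 71·2 + 59·2 + 257·3 + 213·6 + 229·6 + 95·3 = 6053
D: 187·2 + 254·4 + 71·6 + 59·3 + 257·6 + 213·3 + 229·3 + 95·2 = 5051
C: 187·1 + 254·1 + 71·3 + 59·6 + 257·2 + 213·2 + 229·4 + 95·6 = 3434
E has the highest Borda score (6053).

E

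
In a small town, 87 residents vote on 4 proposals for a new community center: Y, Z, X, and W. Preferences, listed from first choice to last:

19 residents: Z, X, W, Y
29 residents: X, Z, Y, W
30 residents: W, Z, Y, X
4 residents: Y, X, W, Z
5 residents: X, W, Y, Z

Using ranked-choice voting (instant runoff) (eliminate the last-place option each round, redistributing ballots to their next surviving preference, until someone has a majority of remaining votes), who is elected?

Round 1: Y 4, Z 19, X 34, W 30. Eliminate Y.
Round 2: Z 19, X 38, W 30. Eliminate Z.
Round 3: X 57, W 30. X has a majority.

X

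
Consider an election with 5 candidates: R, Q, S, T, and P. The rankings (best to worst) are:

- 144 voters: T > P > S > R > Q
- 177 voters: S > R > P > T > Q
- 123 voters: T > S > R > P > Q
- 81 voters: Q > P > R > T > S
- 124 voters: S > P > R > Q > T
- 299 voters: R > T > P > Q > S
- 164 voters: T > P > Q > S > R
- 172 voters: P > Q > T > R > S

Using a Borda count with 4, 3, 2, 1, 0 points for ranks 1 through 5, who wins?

R: 144·1 + 177·3 + 123·2 + 81·2 + 124·2 + 299·4 + 164·0 + 172·1 = 2699
Q: 144·0 + 177·0 + 123·0 + 81·4 + 124·1 + 299·1 + 164·2 + 172·3 = 1591
S: 144·2 + 177·4 + 123·3 + 81·0 + 124·4 + 299·0 + 164·1 + 172·0 = 2025
T: 144·4 + 177·1 + 123·4 + 81·1 + 124·0 + 299·3 + 164·4 + 172·2 = 3223
P: 144·3 + 177·2 + 123·1 + 81·3 + 124·3 + 299·2 + 164·3 + 172·4 = 3302
P has the highest Borda score (3302).

P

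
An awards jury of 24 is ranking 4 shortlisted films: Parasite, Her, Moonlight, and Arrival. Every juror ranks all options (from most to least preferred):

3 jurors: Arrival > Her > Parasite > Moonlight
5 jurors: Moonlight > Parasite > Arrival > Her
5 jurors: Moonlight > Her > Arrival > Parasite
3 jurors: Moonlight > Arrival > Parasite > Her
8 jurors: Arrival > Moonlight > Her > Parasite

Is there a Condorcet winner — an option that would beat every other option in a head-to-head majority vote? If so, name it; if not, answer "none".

Moonlight vs Parasite: 21–3 for Moonlight.
Moonlight vs Her: 21–3 for Moonlight.
Moonlight vs Arrival: 13–11 for Moonlight.
Moonlight beats every other option head-to-head.

Moonlight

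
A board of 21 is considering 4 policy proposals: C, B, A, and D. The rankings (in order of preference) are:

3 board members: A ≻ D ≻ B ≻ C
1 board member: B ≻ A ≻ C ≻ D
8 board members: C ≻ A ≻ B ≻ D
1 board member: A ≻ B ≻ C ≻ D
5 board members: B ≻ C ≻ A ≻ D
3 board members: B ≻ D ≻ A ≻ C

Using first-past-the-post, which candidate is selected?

B

First-place votes: C 8, B 9, A 4, D 0.
B has the most first-place votes.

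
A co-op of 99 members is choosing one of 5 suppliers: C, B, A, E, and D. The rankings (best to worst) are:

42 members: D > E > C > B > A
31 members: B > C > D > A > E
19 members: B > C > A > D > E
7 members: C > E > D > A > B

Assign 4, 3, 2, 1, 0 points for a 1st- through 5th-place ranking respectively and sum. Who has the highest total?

C: 42·2 + 31·3 + 19·3 + 7·4 = 262
B: 42·1 + 31·4 + 19·4 + 7·0 = 242
A: 42·0 + 31·1 + 19·2 + 7·1 = 76
E: 42·3 + 31·0 + 19·0 + 7·3 = 147
D: 42·4 + 31·2 + 19·1 + 7·2 = 263
D has the highest Borda score (263).

D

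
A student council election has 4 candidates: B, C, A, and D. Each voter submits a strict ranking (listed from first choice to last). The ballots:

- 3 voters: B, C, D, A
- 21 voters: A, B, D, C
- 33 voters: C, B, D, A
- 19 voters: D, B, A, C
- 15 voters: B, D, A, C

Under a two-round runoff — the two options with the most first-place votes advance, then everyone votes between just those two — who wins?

Round 1 first-place votes: B 18, C 33, A 21, D 19.
C and A advance.
Runoff: C is preferred to A by 36 voters; A by 55.
A wins the runoff.

A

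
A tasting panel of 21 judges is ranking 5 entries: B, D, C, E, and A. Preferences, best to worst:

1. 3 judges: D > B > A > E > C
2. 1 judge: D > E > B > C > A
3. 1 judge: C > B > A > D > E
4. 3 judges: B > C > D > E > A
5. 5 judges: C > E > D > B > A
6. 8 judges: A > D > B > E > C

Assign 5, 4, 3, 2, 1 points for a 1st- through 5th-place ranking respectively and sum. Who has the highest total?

D

B: 3·4 + 1·3 + 1·4 + 3·5 + 5·2 + 8·3 = 68
D: 3·5 + 1·5 + 1·2 + 3·3 + 5·3 + 8·4 = 78
C: 3·1 + 1·2 + 1·5 + 3·4 + 5·5 + 8·1 = 55
E: 3·2 + 1·4 + 1·1 + 3·2 + 5·4 + 8·2 = 53
A: 3·3 + 1·1 + 1·3 + 3·1 + 5·1 + 8·5 = 61
D has the highest Borda score (78).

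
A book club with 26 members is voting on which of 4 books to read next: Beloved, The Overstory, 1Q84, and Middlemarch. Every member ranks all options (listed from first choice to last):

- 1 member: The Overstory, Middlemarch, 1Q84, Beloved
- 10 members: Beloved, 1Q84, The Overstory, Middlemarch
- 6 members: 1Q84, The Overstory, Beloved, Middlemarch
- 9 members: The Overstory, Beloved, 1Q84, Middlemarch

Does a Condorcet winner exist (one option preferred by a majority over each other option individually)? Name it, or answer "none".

Checking pairwise contests:
The Overstory beats Beloved 16–10.
1Q84 beats The Overstory 16–10.
Beloved beats 1Q84 19–7.
Beloved beats Middlemarch 25–1.
Every option loses at least one head-to-head, so there is no Condorcet winner.

none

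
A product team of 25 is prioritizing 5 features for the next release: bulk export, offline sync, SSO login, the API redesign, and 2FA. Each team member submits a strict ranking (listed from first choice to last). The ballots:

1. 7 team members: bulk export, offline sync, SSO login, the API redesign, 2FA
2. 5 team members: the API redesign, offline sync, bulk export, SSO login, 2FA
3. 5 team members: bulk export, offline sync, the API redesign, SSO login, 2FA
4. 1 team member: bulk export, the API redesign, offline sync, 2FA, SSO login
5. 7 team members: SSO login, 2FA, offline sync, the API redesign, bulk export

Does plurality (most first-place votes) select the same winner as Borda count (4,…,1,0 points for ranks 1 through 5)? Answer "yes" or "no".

no

Plurality — first-place votes: bulk export 13, offline sync 0, SSO login 7, the API redesign 5, 2FA 0. Winner: bulk export.
Borda — scores: bulk export 62, offline sync 67, SSO login 52, the API redesign 47, 2FA 22. Winner: offline sync.
The two methods disagree.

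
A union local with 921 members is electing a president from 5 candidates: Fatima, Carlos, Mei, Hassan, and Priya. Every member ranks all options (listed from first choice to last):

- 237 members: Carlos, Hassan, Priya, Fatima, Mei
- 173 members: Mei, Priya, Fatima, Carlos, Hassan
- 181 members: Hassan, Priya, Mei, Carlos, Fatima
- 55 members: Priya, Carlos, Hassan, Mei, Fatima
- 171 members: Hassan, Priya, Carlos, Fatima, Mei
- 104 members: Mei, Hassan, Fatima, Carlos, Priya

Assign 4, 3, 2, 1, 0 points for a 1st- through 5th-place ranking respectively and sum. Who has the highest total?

Fatima: 237·1 + 173·2 + 181·0 + 55·0 + 171·1 + 104·2 = 962
Carlos: 237·4 + 173·1 + 181·1 + 55·3 + 171·2 + 104·1 = 1913
Mei: 237·0 + 173·4 + 181·2 + 55·1 + 171·0 + 104·4 = 1525
Hassan: 237·3 + 173·0 + 181·4 + 55·2 + 171·4 + 104·3 = 2541
Priya: 237·2 + 173·3 + 181·3 + 55·4 + 171·3 + 104·0 = 2269
Hassan has the highest Borda score (2541).

Hassan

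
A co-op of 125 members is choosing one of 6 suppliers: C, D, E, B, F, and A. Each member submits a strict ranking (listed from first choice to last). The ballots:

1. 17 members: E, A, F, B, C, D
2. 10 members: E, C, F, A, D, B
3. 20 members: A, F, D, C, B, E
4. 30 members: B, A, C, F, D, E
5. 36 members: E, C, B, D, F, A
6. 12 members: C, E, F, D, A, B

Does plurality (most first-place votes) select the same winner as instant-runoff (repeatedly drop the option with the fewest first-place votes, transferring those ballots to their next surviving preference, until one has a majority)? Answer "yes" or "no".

yes

Plurality — first-place votes: C 12, D 0, E 63, B 30, F 0, A 20. Winner: E.
Instant-runoff — R1 C 12, D 0, E 63, B 30, F 0, A 20 (E winner). Winner: E.
The two methods agree.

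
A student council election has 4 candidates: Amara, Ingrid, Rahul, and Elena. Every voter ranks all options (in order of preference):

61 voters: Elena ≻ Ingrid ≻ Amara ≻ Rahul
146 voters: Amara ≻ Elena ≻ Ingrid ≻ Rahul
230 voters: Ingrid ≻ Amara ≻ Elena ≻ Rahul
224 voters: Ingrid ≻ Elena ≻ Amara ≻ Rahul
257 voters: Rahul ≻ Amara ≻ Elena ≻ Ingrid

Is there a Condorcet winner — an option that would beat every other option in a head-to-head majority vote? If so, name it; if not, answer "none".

none

Checking pairwise contests:
Ingrid beats Amara 515–403.
Elena beats Ingrid 464–454.
Amara beats Rahul 661–257.
Amara beats Elena 633–285.
Every option loses at least one head-to-head, so there is no Condorcet winner.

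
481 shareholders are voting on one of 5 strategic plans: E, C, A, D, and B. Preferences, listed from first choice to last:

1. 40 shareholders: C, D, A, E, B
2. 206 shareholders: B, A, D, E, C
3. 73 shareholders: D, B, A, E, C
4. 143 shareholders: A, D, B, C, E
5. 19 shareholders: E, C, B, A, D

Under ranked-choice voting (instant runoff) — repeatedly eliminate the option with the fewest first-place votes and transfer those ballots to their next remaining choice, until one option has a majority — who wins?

Round 1: E 19, C 40, A 143, D 73, B 206. Eliminate E.
Round 2: C 59, A 143, D 73, B 206. Eliminate C.
Round 3: A 143, D 113, B 225. Eliminate D.
Round 4: A 183, B 298. B has a majority.

B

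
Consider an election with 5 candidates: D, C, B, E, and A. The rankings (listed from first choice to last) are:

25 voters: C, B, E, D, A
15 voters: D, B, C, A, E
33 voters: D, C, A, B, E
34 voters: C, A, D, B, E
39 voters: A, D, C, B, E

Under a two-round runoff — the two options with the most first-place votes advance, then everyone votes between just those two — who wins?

D

Round 1 first-place votes: D 48, C 59, B 0, E 0, A 39.
C and D advance.
Runoff: C is preferred to D by 59 voters; D by 87.
D wins the runoff.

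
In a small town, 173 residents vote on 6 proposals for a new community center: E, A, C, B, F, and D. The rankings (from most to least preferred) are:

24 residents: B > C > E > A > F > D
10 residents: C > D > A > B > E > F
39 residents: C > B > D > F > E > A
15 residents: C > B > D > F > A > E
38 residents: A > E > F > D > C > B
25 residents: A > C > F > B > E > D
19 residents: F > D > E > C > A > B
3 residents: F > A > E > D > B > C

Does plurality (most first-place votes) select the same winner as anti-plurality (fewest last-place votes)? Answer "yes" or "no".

Plurality — first-place votes: E 0, A 63, C 64, B 24, F 22, D 0. Winner: C.
Anti-plurality — last-place votes: E 15, A 39, C 3, B 57, F 10, D 49. Winner: C.
The two methods agree.

yes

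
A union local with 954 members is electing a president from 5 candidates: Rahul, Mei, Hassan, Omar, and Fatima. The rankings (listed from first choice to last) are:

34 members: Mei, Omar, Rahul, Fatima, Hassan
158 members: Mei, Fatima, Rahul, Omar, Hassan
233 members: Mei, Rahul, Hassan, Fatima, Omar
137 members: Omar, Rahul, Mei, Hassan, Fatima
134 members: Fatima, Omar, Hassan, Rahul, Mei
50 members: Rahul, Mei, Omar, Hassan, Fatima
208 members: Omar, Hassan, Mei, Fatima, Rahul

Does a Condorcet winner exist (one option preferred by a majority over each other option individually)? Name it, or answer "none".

Checking pairwise contests:
Mei beats Rahul 633–321.
Omar beats Mei 479–475.
Rahul beats Hassan 612–342.
Fatima beats Omar 525–429.
Mei beats Fatima 820–134.
Every option loses at least one head-to-head, so there is no Condorcet winner.

none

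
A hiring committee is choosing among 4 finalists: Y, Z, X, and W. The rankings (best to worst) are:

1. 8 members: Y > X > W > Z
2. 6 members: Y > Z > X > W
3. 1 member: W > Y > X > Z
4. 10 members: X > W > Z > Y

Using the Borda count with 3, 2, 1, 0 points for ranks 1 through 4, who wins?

X

Y: 8·3 + 6·3 + 1·2 + 10·0 = 44
Z: 8·0 + 6·2 + 1·0 + 10·1 = 22
X: 8·2 + 6·1 + 1·1 + 10·3 = 53
W: 8·1 + 6·0 + 1·3 + 10·2 = 31
X has the highest Borda score (53).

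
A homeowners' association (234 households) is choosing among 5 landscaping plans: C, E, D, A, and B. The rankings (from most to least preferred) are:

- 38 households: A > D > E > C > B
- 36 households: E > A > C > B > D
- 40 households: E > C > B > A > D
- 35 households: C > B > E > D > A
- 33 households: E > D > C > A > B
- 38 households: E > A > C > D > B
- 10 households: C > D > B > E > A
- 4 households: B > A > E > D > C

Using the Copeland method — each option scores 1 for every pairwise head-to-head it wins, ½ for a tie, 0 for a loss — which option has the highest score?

E

C: beats D, A, and B; loses to E → score 3.
E: beats C, D, A, and B → score 4.
D: beats B; loses to C, E, and A → score 1.
A: beats D and B; loses to C and E → score 2.
B: loses to C, E, D, and A → score 0.
E has the best pairwise record.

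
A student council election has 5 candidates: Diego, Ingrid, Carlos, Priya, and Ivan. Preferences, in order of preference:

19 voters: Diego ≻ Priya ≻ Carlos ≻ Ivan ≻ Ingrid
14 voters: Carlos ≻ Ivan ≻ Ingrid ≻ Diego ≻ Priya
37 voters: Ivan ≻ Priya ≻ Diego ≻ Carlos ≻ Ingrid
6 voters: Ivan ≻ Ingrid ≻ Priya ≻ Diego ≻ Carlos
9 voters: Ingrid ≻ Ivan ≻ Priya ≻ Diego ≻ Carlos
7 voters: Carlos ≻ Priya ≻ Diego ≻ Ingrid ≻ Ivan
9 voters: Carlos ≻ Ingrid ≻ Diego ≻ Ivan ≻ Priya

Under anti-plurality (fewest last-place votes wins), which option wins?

Diego

Last-place votes: Diego 0, Ingrid 56, Carlos 15, Priya 23, Ivan 7.
Diego is ranked last by the fewest voters, so Diego wins.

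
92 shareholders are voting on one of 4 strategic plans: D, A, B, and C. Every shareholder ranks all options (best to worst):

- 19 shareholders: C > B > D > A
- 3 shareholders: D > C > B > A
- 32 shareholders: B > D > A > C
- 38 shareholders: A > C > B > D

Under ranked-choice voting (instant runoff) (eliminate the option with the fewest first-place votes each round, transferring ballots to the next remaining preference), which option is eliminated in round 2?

C

Round 1: D 3, A 38, B 32, C 19. Eliminate D.
Round 2: A 38, B 32, C 22. Eliminate C.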